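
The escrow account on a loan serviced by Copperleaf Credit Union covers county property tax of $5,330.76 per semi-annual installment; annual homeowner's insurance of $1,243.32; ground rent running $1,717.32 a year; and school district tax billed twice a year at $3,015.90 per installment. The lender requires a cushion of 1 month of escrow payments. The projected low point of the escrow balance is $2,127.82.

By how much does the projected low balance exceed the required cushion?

$489.99

County property tax = $5,330.76 × 2 = $10,661.52/yr
Homeowner's insurance = $1,243.32/yr
Ground rent = $1,717.32/yr
School district tax = $3,015.90 × 2 = $6,031.80/yr
Combined annual = $10,661.52 + $1,243.32 + $1,717.32 + $6,031.80 = $19,653.96
Per month = $19,653.96 / 12 = $1,637.83
Required reserve = 1 × $1,637.83 = $1,637.83
Surplus = $2,127.82 − $1,637.83 = $489.99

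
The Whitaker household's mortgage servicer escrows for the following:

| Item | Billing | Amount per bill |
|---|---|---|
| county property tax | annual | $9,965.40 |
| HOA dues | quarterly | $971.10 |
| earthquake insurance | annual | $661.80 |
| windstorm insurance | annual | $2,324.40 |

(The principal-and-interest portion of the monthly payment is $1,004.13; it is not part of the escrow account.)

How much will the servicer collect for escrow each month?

County property tax — $9,965.40 per year
HOA dues — $971.10 × 4 = $3,884.40 per year
Earthquake insurance — $661.80 per year
Windstorm insurance — $2,324.40 per year
Annual escrow total = $9,965.40 + $3,884.40 + $661.80 + $2,324.40 = $16,836.00
Base monthly escrow = $16,836.00 / 12 = $1,403.00

$1,403.00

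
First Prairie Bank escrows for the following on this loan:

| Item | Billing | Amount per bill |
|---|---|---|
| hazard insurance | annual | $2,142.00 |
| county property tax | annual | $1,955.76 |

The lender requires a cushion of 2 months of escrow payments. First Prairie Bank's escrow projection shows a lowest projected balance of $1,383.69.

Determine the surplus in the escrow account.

$700.73

Hazard insurance — $2,142.00
County property tax — $1,955.76
Total per year = $2,142.00 + $1,955.76 = $4,097.76
Monthly escrow = $4,097.76 ÷ 12 = $341.48
Required reserve = 2 × $341.48 = $682.96
Excess over cushion: $1,383.69 − $682.96 = $700.73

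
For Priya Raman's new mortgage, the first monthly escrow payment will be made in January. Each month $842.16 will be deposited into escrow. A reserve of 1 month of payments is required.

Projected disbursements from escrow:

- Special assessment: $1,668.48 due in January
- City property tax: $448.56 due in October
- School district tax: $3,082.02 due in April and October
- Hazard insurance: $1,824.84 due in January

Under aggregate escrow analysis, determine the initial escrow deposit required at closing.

$4,048.86

Cushion = 1 × $842.16 = $842.16
Trial balance (start $0, +$842.16 each month, − disbursements):
  Jan: +$842.16 − $3,493.32 → -$2,651.16
  Feb: +$842.16 → -$1,809.00
  Mar: +$842.16 → -$966.84
  Apr: +$842.16 − $3,082.02 → -$3,206.70
  May: +$842.16 → -$2,364.54
  Jun: +$842.16 → -$1,522.38
  Jul: +$842.16 → -$680.22
  Aug: +$842.16 → $161.94
  Sep: +$842.16 → $1,004.10
  Oct: +$842.16 − $3,530.58 → -$1,684.32
  Nov: +$842.16 → -$842.16
  Dec: +$842.16 → $0.00
Lowest trial balance = -$3,206.70 (Apr)
Initial deposit = cushion − low point = $842.16 − (-$3,206.70) = $4,048.86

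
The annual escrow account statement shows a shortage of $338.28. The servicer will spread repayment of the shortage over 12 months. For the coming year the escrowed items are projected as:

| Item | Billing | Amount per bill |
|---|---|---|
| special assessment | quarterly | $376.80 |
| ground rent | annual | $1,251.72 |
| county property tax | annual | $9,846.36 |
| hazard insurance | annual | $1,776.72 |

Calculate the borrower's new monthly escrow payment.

$1,226.69

Special assessment: $376.80 × 4 = $1,507.20
Ground rent: $1,251.72
County property tax: $9,846.36
Hazard insurance: $1,776.72
Total annual escrow = $1,507.20 + $1,251.72 + $9,846.36 + $1,776.72 = $14,382.00
Monthly = $14,382.00 / 12 = $1,198.50
Monthly shortage recovery: $338.28 / 12 = $28.19
New monthly escrow = $1,198.50 + $28.19 = $1,226.69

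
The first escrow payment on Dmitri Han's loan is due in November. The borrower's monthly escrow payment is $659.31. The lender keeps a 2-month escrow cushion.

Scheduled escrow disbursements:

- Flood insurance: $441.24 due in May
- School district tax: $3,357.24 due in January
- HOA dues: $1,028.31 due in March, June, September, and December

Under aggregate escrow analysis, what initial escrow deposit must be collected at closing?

Cushion = 2 × $659.31 = $1,318.62
Trial balance (start $0, +$659.31 each month, − disbursements):
  Nov: +$659.31 → $659.31
  Dec: +$659.31 − $1,028.31 → $290.31
  Jan: +$659.31 − $3,357.24 → -$2,407.62
  Feb: +$659.31 → -$1,748.31
  Mar: +$659.31 − $1,028.31 → -$2,117.31
  Apr: +$659.31 → -$1,458.00
  May: +$659.31 − $441.24 → -$1,239.93
  Jun: +$659.31 − $1,028.31 → -$1,608.93
  Jul: +$659.31 → -$949.62
  Aug: +$659.31 → -$290.31
  Sep: +$659.31 − $1,028.31 → -$659.31
  Oct: +$659.31 → $0.00
Lowest trial balance = -$2,407.62 (Jan)
Initial deposit = cushion − low point = $1,318.62 − (-$2,407.62) = $3,726.24

$3,726.24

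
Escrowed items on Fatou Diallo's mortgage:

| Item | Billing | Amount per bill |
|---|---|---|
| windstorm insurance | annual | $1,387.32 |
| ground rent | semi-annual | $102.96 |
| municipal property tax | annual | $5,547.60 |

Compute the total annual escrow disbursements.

$7,140.84

Windstorm insurance — $1,387.32 per year
Ground rent — $102.96 × 2 = $205.92 per year
Municipal property tax — $5,547.60 per year
Total per year = $1,387.32 + $205.92 + $5,547.60 = $7,140.84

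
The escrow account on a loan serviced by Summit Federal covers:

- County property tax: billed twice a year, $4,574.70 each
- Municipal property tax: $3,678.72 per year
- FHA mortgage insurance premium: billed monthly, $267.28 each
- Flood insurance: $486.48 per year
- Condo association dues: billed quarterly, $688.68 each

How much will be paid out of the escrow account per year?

County property tax: $4,574.70 × 2 = $9,149.40/yr
Municipal property tax: $3,678.72/yr
FHA mortgage insurance premium: $267.28 × 12 = $3,207.36/yr
Flood insurance: $486.48/yr
Condo association dues: $688.68 × 4 = $2,754.72/yr
Total annual escrow = $19,276.68

$19,276.68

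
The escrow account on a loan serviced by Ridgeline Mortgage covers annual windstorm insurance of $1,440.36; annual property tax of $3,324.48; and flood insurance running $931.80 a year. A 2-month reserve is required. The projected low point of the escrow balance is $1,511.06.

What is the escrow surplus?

$561.62

Windstorm insurance = $1,440.36
Property tax = $3,324.48
Flood insurance = $931.80
Annual escrow total = $5,696.64
Monthly = $5,696.64 ÷ 12 = $474.72
Required reserve = 2 × $474.72 = $949.44
Excess over cushion: $1,511.06 − $949.44 = $561.62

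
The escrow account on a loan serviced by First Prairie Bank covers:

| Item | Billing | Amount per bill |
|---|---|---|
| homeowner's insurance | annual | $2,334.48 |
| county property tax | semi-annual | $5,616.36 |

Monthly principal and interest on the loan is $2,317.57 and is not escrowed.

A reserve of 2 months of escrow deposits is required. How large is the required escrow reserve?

$2,261.20

Homeowner's insurance = $2,334.48 per year
County property tax = $5,616.36 × 2 = $11,232.72 per year
Total annual escrow = $13,567.20
Monthly = $13,567.20 / 12 = $1,130.60
Cushion = 2 × $1,130.60 = $2,261.20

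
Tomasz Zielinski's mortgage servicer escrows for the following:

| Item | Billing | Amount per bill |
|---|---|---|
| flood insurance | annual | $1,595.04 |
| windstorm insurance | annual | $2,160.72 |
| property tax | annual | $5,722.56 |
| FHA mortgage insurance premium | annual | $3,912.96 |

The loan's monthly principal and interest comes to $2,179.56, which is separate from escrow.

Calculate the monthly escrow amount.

Flood insurance: $1,595.04 per year
Windstorm insurance: $2,160.72 per year
Property tax: $5,722.56 per year
FHA mortgage insurance premium: $3,912.96 per year
Total per year = $1,595.04 + $2,160.72 + $5,722.56 + $3,912.96 = $13,391.28
Monthly = $13,391.28 ÷ 12 = $1,115.94

$1,115.94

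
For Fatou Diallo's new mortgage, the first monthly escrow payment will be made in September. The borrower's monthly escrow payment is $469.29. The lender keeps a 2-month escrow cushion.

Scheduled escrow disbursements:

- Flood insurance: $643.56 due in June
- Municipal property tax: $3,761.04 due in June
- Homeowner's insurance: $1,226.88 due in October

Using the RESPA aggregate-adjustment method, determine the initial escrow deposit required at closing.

$1,877.16

Cushion = 2 × $469.29 = $938.58
Trial balance (start $0, +$469.29 each month, − disbursements):
  Sep: +$469.29 → $469.29
  Oct: +$469.29 − $1,226.88 → -$288.30
  Nov: +$469.29 → $180.99
  Dec: +$469.29 → $650.28
  Jan: +$469.29 → $1,119.57
  Feb: +$469.29 → $1,588.86
  Mar: +$469.29 → $2,058.15
  Apr: +$469.29 → $2,527.44
  May: +$469.29 → $2,996.73
  Jun: +$469.29 − $4,404.60 → -$938.58
  Jul: +$469.29 → -$469.29
  Aug: +$469.29 → $0.00
Lowest trial balance = -$938.58 (Jun)
Initial deposit = cushion − low point = $938.58 − (-$938.58) = $1,877.16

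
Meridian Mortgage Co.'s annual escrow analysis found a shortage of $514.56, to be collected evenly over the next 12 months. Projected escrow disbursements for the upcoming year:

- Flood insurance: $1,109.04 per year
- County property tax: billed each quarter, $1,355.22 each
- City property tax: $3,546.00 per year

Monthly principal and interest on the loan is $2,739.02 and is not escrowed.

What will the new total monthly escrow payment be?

$882.54

Flood insurance = $1,109.04 annually
County property tax = $1,355.22 × 4 = $5,420.88 annually
City property tax = $3,546.00 annually
Total annual escrow = $1,109.04 + $5,420.88 + $3,546.00 = $10,075.92
Monthly = $10,075.92 / 12 = $839.66
Shortage spread = $514.56 / 12 = $42.88/mo
New monthly escrow = $839.66 + $42.88 = $882.54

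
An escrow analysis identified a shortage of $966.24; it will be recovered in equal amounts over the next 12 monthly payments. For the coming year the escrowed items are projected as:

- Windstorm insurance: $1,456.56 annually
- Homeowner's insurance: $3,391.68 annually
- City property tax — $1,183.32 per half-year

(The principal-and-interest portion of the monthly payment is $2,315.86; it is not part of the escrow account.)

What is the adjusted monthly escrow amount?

Windstorm insurance: $1,456.56 per year
Homeowner's insurance: $3,391.68 per year
City property tax: $1,183.32 × 2 = $2,366.64 per year
Yearly total = $7,214.88
Monthly escrow = $7,214.88 / 12 = $601.24
Shortage per month = $966.24 ÷ 12 = $80.52
New monthly escrow = $601.24 + $80.52 = $681.76

$681.76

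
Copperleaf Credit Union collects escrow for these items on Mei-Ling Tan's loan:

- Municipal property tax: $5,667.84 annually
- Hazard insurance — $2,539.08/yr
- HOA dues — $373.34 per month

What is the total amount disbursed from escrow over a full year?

$12,687.00

Municipal property tax — $5,667.84/yr
Hazard insurance — $2,539.08/yr
HOA dues — $373.34 × 12 = $4,480.08/yr
Yearly total = $12,687.00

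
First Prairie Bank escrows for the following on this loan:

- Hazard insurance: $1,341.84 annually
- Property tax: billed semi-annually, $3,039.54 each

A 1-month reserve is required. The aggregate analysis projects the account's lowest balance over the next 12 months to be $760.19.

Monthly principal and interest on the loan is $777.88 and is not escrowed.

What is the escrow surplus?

Hazard insurance: $1,341.84 annually
Property tax: $3,039.54 × 2 = $6,079.08 annually
Annual escrow total = $1,341.84 + $6,079.08 = $7,420.92
Per month = $7,420.92 ÷ 12 = $618.41
Required reserve = 1 × $618.41 = $618.41
Surplus = $760.19 − $618.41 = $141.78

$141.78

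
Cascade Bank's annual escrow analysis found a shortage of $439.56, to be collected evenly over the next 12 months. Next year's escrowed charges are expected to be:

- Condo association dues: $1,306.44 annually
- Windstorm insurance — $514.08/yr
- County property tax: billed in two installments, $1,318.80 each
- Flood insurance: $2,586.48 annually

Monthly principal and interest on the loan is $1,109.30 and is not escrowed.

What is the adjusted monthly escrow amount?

$623.68

Condo association dues: $1,306.44 annually
Windstorm insurance: $514.08 annually
County property tax: $1,318.80 × 2 = $2,637.60 annually
Flood insurance: $2,586.48 annually
Combined annual = $1,306.44 + $514.08 + $2,637.60 + $2,586.48 = $7,044.60
Monthly = $7,044.60 ÷ 12 = $587.05
Shortage per month = $439.56 / 12 = $36.63
New monthly escrow = $587.05 + $36.63 = $623.68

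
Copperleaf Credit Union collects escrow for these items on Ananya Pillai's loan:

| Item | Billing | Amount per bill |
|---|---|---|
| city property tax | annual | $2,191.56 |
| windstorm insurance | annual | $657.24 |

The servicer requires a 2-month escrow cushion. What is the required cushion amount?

$474.80

City property tax = $2,191.56 per year
Windstorm insurance = $657.24 per year
Total per year = $2,191.56 + $657.24 = $2,848.80
Base monthly escrow = $2,848.80 ÷ 12 = $237.40
Required cushion = 2 × $237.40 = $474.80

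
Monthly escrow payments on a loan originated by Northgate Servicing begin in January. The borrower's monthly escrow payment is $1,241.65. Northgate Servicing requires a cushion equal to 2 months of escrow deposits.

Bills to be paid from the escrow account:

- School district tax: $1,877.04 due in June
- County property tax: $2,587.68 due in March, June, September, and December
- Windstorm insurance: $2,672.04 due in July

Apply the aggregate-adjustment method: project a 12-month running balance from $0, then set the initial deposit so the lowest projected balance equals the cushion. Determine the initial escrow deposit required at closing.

$3,620.57

Cushion = 2 × $1,241.65 = $2,483.30
Trial balance (start $0, +$1,241.65 each month, − disbursements):
  Jan: +$1,241.65 → $1,241.65
  Feb: +$1,241.65 → $2,483.30
  Mar: +$1,241.65 − $2,587.68 → $1,137.27
  Apr: +$1,241.65 → $2,378.92
  May: +$1,241.65 → $3,620.57
  Jun: +$1,241.65 − $4,464.72 → $397.50
  Jul: +$1,241.65 − $2,672.04 → -$1,032.89
  Aug: +$1,241.65 → $208.76
  Sep: +$1,241.65 − $2,587.68 → -$1,137.27
  Oct: +$1,241.65 → $104.38
  Nov: +$1,241.65 → $1,346.03
  Dec: +$1,241.65 − $2,587.68 → $0.00
Lowest trial balance = -$1,137.27 (Sep)
Initial deposit = cushion − low point = $2,483.30 − (-$1,137.27) = $3,620.57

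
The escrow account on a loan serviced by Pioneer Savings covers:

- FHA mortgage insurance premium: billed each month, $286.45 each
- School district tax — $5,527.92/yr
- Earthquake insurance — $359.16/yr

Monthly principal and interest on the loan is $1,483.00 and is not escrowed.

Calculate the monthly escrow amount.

$777.04

FHA mortgage insurance premium — $286.45 × 12 = $3,437.40 annually
School district tax — $5,527.92 annually
Earthquake insurance — $359.16 annually
Yearly total = $9,324.48
Monthly escrow = $9,324.48 / 12 = $777.04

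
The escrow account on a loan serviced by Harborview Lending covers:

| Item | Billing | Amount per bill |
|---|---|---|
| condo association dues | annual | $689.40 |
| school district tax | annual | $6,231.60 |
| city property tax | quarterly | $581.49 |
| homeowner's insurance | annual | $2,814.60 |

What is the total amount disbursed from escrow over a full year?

Condo association dues: $689.40 annually
School district tax: $6,231.60 annually
City property tax: $581.49 × 4 = $2,325.96 annually
Homeowner's insurance: $2,814.60 annually
Annual escrow total = $12,061.56

$12,061.56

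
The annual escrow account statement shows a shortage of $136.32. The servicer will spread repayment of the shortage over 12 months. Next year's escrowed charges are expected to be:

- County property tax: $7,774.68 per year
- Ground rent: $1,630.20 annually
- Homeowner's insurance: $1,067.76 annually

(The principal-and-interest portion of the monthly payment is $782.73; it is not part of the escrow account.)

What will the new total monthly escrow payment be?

County property tax — $7,774.68
Ground rent — $1,630.20
Homeowner's insurance — $1,067.76
Yearly total = $10,472.64
Per month = $10,472.64 / 12 = $872.72
Shortage spread = $136.32 ÷ 12 = $11.36/mo
New monthly escrow = $872.72 + $11.36 = $884.08

$884.08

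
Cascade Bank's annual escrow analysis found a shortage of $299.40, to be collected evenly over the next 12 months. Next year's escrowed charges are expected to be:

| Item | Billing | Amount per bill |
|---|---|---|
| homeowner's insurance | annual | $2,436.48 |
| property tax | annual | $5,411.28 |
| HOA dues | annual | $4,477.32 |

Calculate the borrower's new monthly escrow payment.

$1,052.04

Homeowner's insurance = $2,436.48 annually
Property tax = $5,411.28 annually
HOA dues = $4,477.32 annually
Total per year = $12,325.08
Monthly = $12,325.08 ÷ 12 = $1,027.09
Shortage spread = $299.40 / 12 = $24.95/mo
New monthly escrow = $1,027.09 + $24.95 = $1,052.04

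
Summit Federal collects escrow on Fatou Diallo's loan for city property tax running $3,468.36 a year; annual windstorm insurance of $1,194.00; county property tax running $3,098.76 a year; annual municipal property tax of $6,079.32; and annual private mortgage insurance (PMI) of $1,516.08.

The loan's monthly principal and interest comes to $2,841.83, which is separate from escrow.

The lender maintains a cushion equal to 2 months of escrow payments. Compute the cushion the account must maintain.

City property tax: $3,468.36 annually
Windstorm insurance: $1,194.00 annually
County property tax: $3,098.76 annually
Municipal property tax: $6,079.32 annually
Private mortgage insurance (PMI): $1,516.08 annually
Total annual escrow = $15,356.52
Monthly escrow = $15,356.52 / 12 = $1,279.71
Cushion = 2 × $1,279.71 = $2,559.42

$2,559.42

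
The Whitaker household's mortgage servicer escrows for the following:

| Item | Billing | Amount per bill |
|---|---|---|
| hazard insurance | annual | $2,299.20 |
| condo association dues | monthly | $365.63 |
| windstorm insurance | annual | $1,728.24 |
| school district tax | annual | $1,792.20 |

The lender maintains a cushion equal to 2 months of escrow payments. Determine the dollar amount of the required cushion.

Hazard insurance — $2,299.20 per year
Condo association dues — $365.63 × 12 = $4,387.56 per year
Windstorm insurance — $1,728.24 per year
School district tax — $1,792.20 per year
Annual escrow total = $10,207.20
Per month = $10,207.20 ÷ 12 = $850.60
Reserve = 2 × $850.60 = $1,701.20

$1,701.20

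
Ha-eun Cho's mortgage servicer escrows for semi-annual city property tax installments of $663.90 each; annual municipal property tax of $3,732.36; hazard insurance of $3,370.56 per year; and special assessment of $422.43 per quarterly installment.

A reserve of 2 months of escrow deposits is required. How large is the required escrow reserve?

$1,686.74

City property tax — $663.90 × 2 = $1,327.80 per year
Municipal property tax — $3,732.36 per year
Hazard insurance — $3,370.56 per year
Special assessment — $422.43 × 4 = $1,689.72 per year
Total annual escrow = $1,327.80 + $3,732.36 + $3,370.56 + $1,689.72 = $10,120.44
Per month = $10,120.44 / 12 = $843.37
Reserve = 2 × $843.37 = $1,686.74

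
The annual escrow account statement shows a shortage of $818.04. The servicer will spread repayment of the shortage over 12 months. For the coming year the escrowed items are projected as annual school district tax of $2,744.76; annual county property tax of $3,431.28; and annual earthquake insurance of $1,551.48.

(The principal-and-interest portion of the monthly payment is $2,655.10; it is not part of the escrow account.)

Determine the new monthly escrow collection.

$712.13

School district tax — $2,744.76 per year
County property tax — $3,431.28 per year
Earthquake insurance — $1,551.48 per year
Yearly total = $2,744.76 + $3,431.28 + $1,551.48 = $7,727.52
Base monthly escrow = $7,727.52 / 12 = $643.96
Shortage spread = $818.04 / 12 = $68.17/mo
New monthly escrow = $643.96 + $68.17 = $712.13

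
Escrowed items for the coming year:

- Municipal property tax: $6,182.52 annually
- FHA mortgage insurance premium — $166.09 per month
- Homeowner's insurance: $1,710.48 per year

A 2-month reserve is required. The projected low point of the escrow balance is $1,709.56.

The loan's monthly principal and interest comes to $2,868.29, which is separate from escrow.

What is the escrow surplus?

Municipal property tax — $6,182.52 annually
FHA mortgage insurance premium — $166.09 × 12 = $1,993.08 annually
Homeowner's insurance — $1,710.48 annually
Total per year = $9,886.08
Per month = $9,886.08 ÷ 12 = $823.84
Cushion = 2 × $823.84 = $1,647.68
Surplus = $1,709.56 − $1,647.68 = $61.88

$61.88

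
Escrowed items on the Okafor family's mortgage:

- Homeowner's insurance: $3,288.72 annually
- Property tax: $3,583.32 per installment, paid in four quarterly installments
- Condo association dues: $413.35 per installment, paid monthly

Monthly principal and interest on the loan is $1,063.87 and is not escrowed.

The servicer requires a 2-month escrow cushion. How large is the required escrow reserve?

$3,763.70

Homeowner's insurance — $3,288.72 per year
Property tax — $3,583.32 × 4 = $14,333.28 per year
Condo association dues — $413.35 × 12 = $4,960.20 per year
Combined annual = $3,288.72 + $14,333.28 + $4,960.20 = $22,582.20
Per month = $22,582.20 / 12 = $1,881.85
Cushion = 2 × $1,881.85 = $3,763.70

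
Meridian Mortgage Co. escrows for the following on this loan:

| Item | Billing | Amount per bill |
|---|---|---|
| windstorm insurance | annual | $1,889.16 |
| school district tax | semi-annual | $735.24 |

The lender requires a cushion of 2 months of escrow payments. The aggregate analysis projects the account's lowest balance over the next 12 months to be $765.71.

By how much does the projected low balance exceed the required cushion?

Windstorm insurance — $1,889.16/yr
School district tax — $735.24 × 2 = $1,470.48/yr
Total annual escrow = $3,359.64
Monthly = $3,359.64 ÷ 12 = $279.97
Required cushion = 2 × $279.97 = $559.94
Surplus = $765.71 − $559.94 = $205.77

$205.77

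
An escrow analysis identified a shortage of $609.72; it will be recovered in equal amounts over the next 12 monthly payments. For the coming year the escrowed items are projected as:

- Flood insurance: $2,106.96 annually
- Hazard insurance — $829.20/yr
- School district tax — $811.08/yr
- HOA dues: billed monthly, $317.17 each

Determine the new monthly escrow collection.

Flood insurance — $2,106.96 per year
Hazard insurance — $829.20 per year
School district tax — $811.08 per year
HOA dues — $317.17 × 12 = $3,806.04 per year
Yearly total = $7,553.28
Per month = $7,553.28 / 12 = $629.44
Shortage spread = $609.72 ÷ 12 = $50.81/mo
New monthly escrow = $629.44 + $50.81 = $680.25

$680.25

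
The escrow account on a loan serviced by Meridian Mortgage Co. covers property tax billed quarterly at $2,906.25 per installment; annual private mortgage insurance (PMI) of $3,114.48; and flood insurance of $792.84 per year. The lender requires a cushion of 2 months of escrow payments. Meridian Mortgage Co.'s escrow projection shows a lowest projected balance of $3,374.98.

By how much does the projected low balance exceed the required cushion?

$786.26

Property tax: $2,906.25 × 4 = $11,625.00 annually
Private mortgage insurance (PMI): $3,114.48 annually
Flood insurance: $792.84 annually
Annual escrow total = $11,625.00 + $3,114.48 + $792.84 = $15,532.32
Base monthly escrow = $15,532.32 ÷ 12 = $1,294.36
Cushion = 2 × $1,294.36 = $2,588.72
Surplus = $3,374.98 − $2,588.72 = $786.26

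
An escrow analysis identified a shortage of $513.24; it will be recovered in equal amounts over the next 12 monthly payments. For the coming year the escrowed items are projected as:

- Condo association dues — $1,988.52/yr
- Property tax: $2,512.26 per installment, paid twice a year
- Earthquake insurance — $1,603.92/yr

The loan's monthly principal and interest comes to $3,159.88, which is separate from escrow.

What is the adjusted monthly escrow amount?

Condo association dues = $1,988.52 per year
Property tax = $2,512.26 × 2 = $5,024.52 per year
Earthquake insurance = $1,603.92 per year
Total annual escrow = $8,616.96
Per month = $8,616.96 ÷ 12 = $718.08
Shortage spread = $513.24 ÷ 12 = $42.77/mo
New monthly escrow = $718.08 + $42.77 = $760.85

$760.85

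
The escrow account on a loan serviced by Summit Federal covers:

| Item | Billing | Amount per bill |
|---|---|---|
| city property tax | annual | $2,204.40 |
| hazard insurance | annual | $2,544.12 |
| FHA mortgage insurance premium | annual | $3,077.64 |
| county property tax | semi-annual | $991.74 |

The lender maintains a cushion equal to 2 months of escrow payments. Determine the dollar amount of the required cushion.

City property tax — $2,204.40/yr
Hazard insurance — $2,544.12/yr
FHA mortgage insurance premium — $3,077.64/yr
County property tax — $991.74 × 2 = $1,983.48/yr
Combined annual = $2,204.40 + $2,544.12 + $3,077.64 + $1,983.48 = $9,809.64
Base monthly escrow = $9,809.64 / 12 = $817.47
Required cushion = 2 × $817.47 = $1,634.94

$1,634.94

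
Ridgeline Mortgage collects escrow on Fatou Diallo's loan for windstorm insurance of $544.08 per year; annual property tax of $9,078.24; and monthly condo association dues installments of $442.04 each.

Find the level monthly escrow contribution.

Windstorm insurance: $544.08
Property tax: $9,078.24
Condo association dues: $442.04 × 12 = $5,304.48
Annual escrow total = $544.08 + $9,078.24 + $5,304.48 = $14,926.80
Monthly escrow = $14,926.80 ÷ 12 = $1,243.90

$1,243.90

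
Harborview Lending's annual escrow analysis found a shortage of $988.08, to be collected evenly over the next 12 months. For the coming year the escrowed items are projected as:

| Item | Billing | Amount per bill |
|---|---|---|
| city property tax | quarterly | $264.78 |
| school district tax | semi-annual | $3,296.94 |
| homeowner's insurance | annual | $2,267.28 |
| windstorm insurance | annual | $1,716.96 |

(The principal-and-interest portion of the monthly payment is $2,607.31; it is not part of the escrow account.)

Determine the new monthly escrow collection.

City property tax — $264.78 × 4 = $1,059.12/yr
School district tax — $3,296.94 × 2 = $6,593.88/yr
Homeowner's insurance — $2,267.28/yr
Windstorm insurance — $1,716.96/yr
Yearly total = $1,059.12 + $6,593.88 + $2,267.28 + $1,716.96 = $11,637.24
Monthly escrow = $11,637.24 ÷ 12 = $969.77
Shortage per month = $988.08 / 12 = $82.34
New monthly escrow = $969.77 + $82.34 = $1,052.11

$1,052.11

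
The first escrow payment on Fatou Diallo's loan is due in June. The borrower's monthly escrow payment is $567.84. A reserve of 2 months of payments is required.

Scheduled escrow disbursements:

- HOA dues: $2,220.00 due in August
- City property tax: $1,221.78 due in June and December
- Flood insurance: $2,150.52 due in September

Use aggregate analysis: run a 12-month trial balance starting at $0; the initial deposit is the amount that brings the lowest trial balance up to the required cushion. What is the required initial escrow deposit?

$4,456.62

Cushion = 2 × $567.84 = $1,135.68
Trial balance (start $0, +$567.84 each month, − disbursements):
  Jun: +$567.84 − $1,221.78 → -$653.94
  Jul: +$567.84 → -$86.10
  Aug: +$567.84 − $2,220.00 → -$1,738.26
  Sep: +$567.84 − $2,150.52 → -$3,320.94
  Oct: +$567.84 → -$2,753.10
  Nov: +$567.84 → -$2,185.26
  Dec: +$567.84 − $1,221.78 → -$2,839.20
  Jan: +$567.84 → -$2,271.36
  Feb: +$567.84 → -$1,703.52
  Mar: +$567.84 → -$1,135.68
  Apr: +$567.84 → -$567.84
  May: +$567.84 → $0.00
Lowest trial balance = -$3,320.94 (Sep)
Initial deposit = cushion − low point = $1,135.68 − (-$3,320.94) = $4,456.62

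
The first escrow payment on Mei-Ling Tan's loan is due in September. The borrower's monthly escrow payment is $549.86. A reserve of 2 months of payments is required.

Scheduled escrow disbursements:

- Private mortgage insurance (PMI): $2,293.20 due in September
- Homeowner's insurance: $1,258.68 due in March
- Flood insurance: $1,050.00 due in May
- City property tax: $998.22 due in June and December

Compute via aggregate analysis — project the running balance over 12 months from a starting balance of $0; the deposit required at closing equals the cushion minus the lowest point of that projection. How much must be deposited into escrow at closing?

$2,843.06

Cushion = 2 × $549.86 = $1,099.72
Trial balance (start $0, +$549.86 each month, − disbursements):
  Sep: +$549.86 − $2,293.20 → -$1,743.34
  Oct: +$549.86 → -$1,193.48
  Nov: +$549.86 → -$643.62
  Dec: +$549.86 − $998.22 → -$1,091.98
  Jan: +$549.86 → -$542.12
  Feb: +$549.86 → $7.74
  Mar: +$549.86 − $1,258.68 → -$701.08
  Apr: +$549.86 → -$151.22
  May: +$549.86 − $1,050.00 → -$651.36
  Jun: +$549.86 − $998.22 → -$1,099.72
  Jul: +$549.86 → -$549.86
  Aug: +$549.86 → $0.00
Lowest trial balance = -$1,743.34 (Sep)
Initial deposit = cushion − low point = $1,099.72 − (-$1,743.34) = $2,843.06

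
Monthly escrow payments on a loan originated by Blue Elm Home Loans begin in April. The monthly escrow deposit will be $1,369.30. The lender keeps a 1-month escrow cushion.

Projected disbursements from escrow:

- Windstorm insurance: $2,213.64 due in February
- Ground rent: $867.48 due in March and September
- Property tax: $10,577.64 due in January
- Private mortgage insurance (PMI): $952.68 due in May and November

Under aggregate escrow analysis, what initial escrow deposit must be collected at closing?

$1,871.12

Cushion = 1 × $1,369.30 = $1,369.30
Trial balance (start $0, +$1,369.30 each month, − disbursements):
  Apr: +$1,369.30 → $1,369.30
  May: +$1,369.30 − $952.68 → $1,785.92
  Jun: +$1,369.30 → $3,155.22
  Jul: +$1,369.30 → $4,524.52
  Aug: +$1,369.30 → $5,893.82
  Sep: +$1,369.30 − $867.48 → $6,395.64
  Oct: +$1,369.30 → $7,764.94
  Nov: +$1,369.30 − $952.68 → $8,181.56
  Dec: +$1,369.30 → $9,550.86
  Jan: +$1,369.30 − $10,577.64 → $342.52
  Feb: +$1,369.30 − $2,213.64 → -$501.82
  Mar: +$1,369.30 − $867.48 → $0.00
Lowest trial balance = -$501.82 (Feb)
Initial deposit = cushion − low point = $1,369.30 − (-$501.82) = $1,871.12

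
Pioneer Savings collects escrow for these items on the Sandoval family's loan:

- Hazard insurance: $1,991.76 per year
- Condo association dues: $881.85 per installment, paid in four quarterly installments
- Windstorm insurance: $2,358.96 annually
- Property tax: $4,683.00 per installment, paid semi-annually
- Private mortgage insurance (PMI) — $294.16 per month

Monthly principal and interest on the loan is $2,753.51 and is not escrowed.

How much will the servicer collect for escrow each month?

$1,731.17

Hazard insurance — $1,991.76
Condo association dues — $881.85 × 4 = $3,527.40
Windstorm insurance — $2,358.96
Property tax — $4,683.00 × 2 = $9,366.00
Private mortgage insurance (PMI) — $294.16 × 12 = $3,529.92
Annual escrow total = $1,991.76 + $3,527.40 + $2,358.96 + $9,366.00 + $3,529.92 = $20,774.04
Per month = $20,774.04 ÷ 12 = $1,731.17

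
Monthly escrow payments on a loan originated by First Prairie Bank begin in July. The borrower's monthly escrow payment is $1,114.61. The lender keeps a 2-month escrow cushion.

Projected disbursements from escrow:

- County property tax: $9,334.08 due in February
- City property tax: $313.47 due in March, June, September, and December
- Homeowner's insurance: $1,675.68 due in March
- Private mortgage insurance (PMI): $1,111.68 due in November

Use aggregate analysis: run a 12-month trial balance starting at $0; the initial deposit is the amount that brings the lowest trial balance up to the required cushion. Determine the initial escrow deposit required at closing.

$5,259.58

Cushion = 2 × $1,114.61 = $2,229.22
Trial balance (start $0, +$1,114.61 each month, − disbursements):
  Jul: +$1,114.61 → $1,114.61
  Aug: +$1,114.61 → $2,229.22
  Sep: +$1,114.61 − $313.47 → $3,030.36
  Oct: +$1,114.61 → $4,144.97
  Nov: +$1,114.61 − $1,111.68 → $4,147.90
  Dec: +$1,114.61 − $313.47 → $4,949.04
  Jan: +$1,114.61 → $6,063.65
  Feb: +$1,114.61 − $9,334.08 → -$2,155.82
  Mar: +$1,114.61 − $1,989.15 → -$3,030.36
  Apr: +$1,114.61 → -$1,915.75
  May: +$1,114.61 → -$801.14
  Jun: +$1,114.61 − $313.47 → $0.00
Lowest trial balance = -$3,030.36 (Mar)
Initial deposit = cushion − low point = $2,229.22 − (-$3,030.36) = $5,259.58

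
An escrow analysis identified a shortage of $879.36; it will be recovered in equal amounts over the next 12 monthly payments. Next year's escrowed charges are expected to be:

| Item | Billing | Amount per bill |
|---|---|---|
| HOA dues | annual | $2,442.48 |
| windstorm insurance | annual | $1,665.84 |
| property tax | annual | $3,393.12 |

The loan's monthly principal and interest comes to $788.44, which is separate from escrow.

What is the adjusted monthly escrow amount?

$698.40

HOA dues = $2,442.48 annually
Windstorm insurance = $1,665.84 annually
Property tax = $3,393.12 annually
Combined annual = $7,501.44
Base monthly escrow = $7,501.44 / 12 = $625.12
Monthly shortage recovery: $879.36 / 12 = $73.28
Adjusted monthly = $625.12 + $73.28 = $698.40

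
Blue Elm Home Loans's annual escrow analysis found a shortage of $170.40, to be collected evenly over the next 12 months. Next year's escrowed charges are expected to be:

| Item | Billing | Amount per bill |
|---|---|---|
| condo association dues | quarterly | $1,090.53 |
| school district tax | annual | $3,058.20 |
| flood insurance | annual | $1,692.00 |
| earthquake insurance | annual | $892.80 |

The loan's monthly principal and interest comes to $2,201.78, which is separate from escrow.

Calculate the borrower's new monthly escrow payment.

Condo association dues: $1,090.53 × 4 = $4,362.12
School district tax: $3,058.20
Flood insurance: $1,692.00
Earthquake insurance: $892.80
Total annual escrow = $4,362.12 + $3,058.20 + $1,692.00 + $892.80 = $10,005.12
Base monthly escrow = $10,005.12 ÷ 12 = $833.76
Monthly shortage recovery: $170.40 / 12 = $14.20
Adjusted monthly = $833.76 + $14.20 = $847.96

$847.96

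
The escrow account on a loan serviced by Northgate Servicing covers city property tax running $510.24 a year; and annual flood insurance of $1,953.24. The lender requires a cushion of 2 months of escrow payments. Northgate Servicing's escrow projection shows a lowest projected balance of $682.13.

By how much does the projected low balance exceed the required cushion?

City property tax = $510.24 per year
Flood insurance = $1,953.24 per year
Combined annual = $510.24 + $1,953.24 = $2,463.48
Per month = $2,463.48 / 12 = $205.29
Required cushion = 2 × $205.29 = $410.58
Excess over cushion: $682.13 − $410.58 = $271.55

$271.55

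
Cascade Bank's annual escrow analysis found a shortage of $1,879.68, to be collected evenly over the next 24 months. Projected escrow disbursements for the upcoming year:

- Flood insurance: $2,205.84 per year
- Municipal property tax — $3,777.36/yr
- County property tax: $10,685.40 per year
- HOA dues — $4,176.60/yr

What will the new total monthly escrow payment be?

$1,815.42

Flood insurance = $2,205.84 per year
Municipal property tax = $3,777.36 per year
County property tax = $10,685.40 per year
HOA dues = $4,176.60 per year
Combined annual = $2,205.84 + $3,777.36 + $10,685.40 + $4,176.60 = $20,845.20
Monthly escrow = $20,845.20 ÷ 12 = $1,737.10
Monthly shortage recovery: $1,879.68 ÷ 24 = $78.32
Adjusted monthly = $1,737.10 + $78.32 = $1,815.42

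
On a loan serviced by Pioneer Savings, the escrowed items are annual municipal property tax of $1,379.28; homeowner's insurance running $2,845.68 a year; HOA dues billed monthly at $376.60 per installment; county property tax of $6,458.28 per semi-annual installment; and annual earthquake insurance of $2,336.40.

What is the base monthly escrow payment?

$1,999.76

Municipal property tax — $1,379.28 per year
Homeowner's insurance — $2,845.68 per year
HOA dues — $376.60 × 12 = $4,519.20 per year
County property tax — $6,458.28 × 2 = $12,916.56 per year
Earthquake insurance — $2,336.40 per year
Total annual escrow = $1,379.28 + $2,845.68 + $4,519.20 + $12,916.56 + $2,336.40 = $23,997.12
Monthly = $23,997.12 / 12 = $1,999.76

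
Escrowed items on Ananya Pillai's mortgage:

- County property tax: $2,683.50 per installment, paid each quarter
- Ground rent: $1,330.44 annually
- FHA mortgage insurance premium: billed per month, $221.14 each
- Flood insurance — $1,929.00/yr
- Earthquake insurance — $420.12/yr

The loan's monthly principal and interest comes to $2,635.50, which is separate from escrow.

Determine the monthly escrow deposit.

County property tax — $2,683.50 × 4 = $10,734.00
Ground rent — $1,330.44
FHA mortgage insurance premium — $221.14 × 12 = $2,653.68
Flood insurance — $1,929.00
Earthquake insurance — $420.12
Combined annual = $10,734.00 + $1,330.44 + $2,653.68 + $1,929.00 + $420.12 = $17,067.24
Monthly escrow = $17,067.24 ÷ 12 = $1,422.27

$1,422.27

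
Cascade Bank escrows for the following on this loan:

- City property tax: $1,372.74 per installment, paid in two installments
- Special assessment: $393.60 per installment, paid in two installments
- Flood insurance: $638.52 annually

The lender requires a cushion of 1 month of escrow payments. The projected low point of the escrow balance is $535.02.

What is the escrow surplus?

City property tax = $1,372.74 × 2 = $2,745.48
Special assessment = $393.60 × 2 = $787.20
Flood insurance = $638.52
Annual escrow total = $4,171.20
Base monthly escrow = $4,171.20 / 12 = $347.60
Required reserve = 1 × $347.60 = $347.60
Excess over cushion: $535.02 − $347.60 = $187.42

$187.42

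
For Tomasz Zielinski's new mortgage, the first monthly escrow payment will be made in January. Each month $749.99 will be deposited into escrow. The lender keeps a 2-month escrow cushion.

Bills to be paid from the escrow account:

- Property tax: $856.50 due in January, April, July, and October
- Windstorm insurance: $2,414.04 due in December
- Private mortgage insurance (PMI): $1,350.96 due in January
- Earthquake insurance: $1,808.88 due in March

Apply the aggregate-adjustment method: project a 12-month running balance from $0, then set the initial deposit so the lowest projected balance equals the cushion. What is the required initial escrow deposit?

$3,372.86

Cushion = 2 × $749.99 = $1,499.98
Trial balance (start $0, +$749.99 each month, − disbursements):
  Jan: +$749.99 − $2,207.46 → -$1,457.47
  Feb: +$749.99 → -$707.48
  Mar: +$749.99 − $1,808.88 → -$1,766.37
  Apr: +$749.99 − $856.50 → -$1,872.88
  May: +$749.99 → -$1,122.89
  Jun: +$749.99 → -$372.90
  Jul: +$749.99 − $856.50 → -$479.41
  Aug: +$749.99 → $270.58
  Sep: +$749.99 → $1,020.57
  Oct: +$749.99 − $856.50 → $914.06
  Nov: +$749.99 → $1,664.05
  Dec: +$749.99 − $2,414.04 → $0.00
Lowest trial balance = -$1,872.88 (Apr)
Initial deposit = cushion − low point = $1,499.98 − (-$1,872.88) = $3,372.86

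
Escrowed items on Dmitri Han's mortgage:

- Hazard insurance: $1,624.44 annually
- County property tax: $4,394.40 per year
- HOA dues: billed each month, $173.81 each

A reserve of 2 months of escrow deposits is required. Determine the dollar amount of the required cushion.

Hazard insurance = $1,624.44
County property tax = $4,394.40
HOA dues = $173.81 × 12 = $2,085.72
Combined annual = $1,624.44 + $4,394.40 + $2,085.72 = $8,104.56
Monthly = $8,104.56 / 12 = $675.38
Required cushion = 2 × $675.38 = $1,350.76

$1,350.76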